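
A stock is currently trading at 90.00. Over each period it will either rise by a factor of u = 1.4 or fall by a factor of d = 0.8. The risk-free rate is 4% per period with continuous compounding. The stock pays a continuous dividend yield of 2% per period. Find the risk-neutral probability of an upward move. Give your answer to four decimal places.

p = 0.3670

Per-period risk-free factor R = e^0.04 = 1.0408; dividend-adjusted growth = e^(0.04−0.02) = 1.0202.
Risk-neutral probability p = (1.0202 − 0.8)/(1.4 − 0.8) = 0.2202/0.6000 = 0.3670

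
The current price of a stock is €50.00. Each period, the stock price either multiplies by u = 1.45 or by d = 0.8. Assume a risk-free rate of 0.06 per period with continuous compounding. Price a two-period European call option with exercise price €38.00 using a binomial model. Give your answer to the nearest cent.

€18.19

Risk-neutral probability p = (e^0.06 − 0.8)/(1.45 − 0.8) = 0.2618/0.6500 = 0.4028
Terminal stock prices: S_uu = 105.1, S_ud = 58, S_dd = 32
Terminal payoffs (S − K): max(67.12, 0) = 67.12, max(20, 0) = 20, max(-6, 0) = 0
Node u (S = 72.5): V_u = e^(−0.06)·[0.4028·67.1250 + 0.5972·20.0000] = 36.7129
Node d (S = 40): V_d = e^(−0.06)·[0.4028·20.0000 + 0.5972·0.0000] = 7.5873
Node 0 (S = 50): V_0 = e^(−0.06)·[0.4028·36.7129 + 0.5972·7.5873] = 18.1948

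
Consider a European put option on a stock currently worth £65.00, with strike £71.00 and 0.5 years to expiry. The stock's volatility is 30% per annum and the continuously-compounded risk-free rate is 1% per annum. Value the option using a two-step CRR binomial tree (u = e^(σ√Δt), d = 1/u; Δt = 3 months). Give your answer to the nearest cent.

CRR parameters: u = e^(σ√Δt) = e^(0.3·√0.25) = 1.1618, d = 1/u = 0.8607
Per-period rate: rΔt = 0.01·0.25 = 0.0025, so R = e^0.0025 = 1.0025
Risk-neutral probability p = (e^0.0025 − 0.8607)/(1.1618 − 0.8607) = 0.1418/0.3011 = 0.4709
Terminal stock prices: S_uu = 87.74, S_ud = 65, S_dd = 48.15
Terminal payoffs (K − S): max(-16.74, 0) = 0, max(6, 0) = 6, max(22.85, 0) = 22.85
Node u (S = 75.52): V_u = e^(−0.0025)·[0.4709·0.0000 + 0.5291·6.0000] = 3.1668
Node d (S = 55.95): V_d = e^(−0.0025)·[0.4709·6.0000 + 0.5291·22.8468] = 14.8767
Node 0 (S = 65): V_0 = e^(−0.0025)·[0.4709·3.1668 + 0.5291·14.8767] = 9.3393

£9.34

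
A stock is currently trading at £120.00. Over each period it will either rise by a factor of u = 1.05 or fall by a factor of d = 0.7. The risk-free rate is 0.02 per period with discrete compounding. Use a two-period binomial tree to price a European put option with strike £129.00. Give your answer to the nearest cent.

Risk-neutral probability p = (1 + 0.02 − 0.7)/(1.05 − 0.7) = 0.3200/0.3500 = 0.9143
Terminal stock prices: S_uu = 132.3, S_ud = 88.2, S_dd = 58.8
Terminal payoffs (K − S): max(-3.3, 0) = 0, max(40.8, 0) = 40.8, max(70.2, 0) = 70.2
Node u (S = 126): V_u = 1/1.02·[0.9143·0.0000 + 0.0857·40.8000] = 3.4286
Node d (S = 84): V_d = 1/1.02·[0.9143·40.8000 + 0.0857·70.2000] = 42.4706
Node 0 (S = 120): V_0 = 1/1.02·[0.9143·3.4286 + 0.0857·42.4706] = 6.6422

£6.64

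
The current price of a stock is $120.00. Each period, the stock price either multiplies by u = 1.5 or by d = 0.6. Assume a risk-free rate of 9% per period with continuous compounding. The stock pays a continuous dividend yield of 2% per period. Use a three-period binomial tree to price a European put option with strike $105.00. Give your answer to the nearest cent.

$17.37

Per-period risk-free factor R = e^0.09 = 1.0942; dividend-adjusted growth = e^(0.09−0.02) = 1.0725.
Risk-neutral probability p = (1.0725 − 0.6)/(1.5 − 0.6) = 0.4725/0.9000 = 0.5250
Terminal stock prices: S_uuu = 405, S_uud = 162, S_udd = 64.8, S_ddd = 25.92
Terminal payoffs (K − S): max(-300, 0) = 0, max(-57, 0) = 0, max(40.2, 0) = 40.2, max(79.08, 0) = 79.08
Node uu (S = 270): V_uu = e^(−0.09)·[0.5250·0.0000 + 0.4750·0.0000] = 0.0000
Node ud (S = 108): V_ud = e^(−0.09)·[0.5250·0.0000 + 0.4750·40.2000] = 17.4512
Node dd (S = 43.2): V_dd = e^(−0.09)·[0.5250·40.2000 + 0.4750·79.0800] = 53.6182
Node u (S = 180): V_u = e^(−0.09)·[0.5250·0.0000 + 0.4750·17.4512] = 7.5757
Node d (S = 72): V_d = e^(−0.09)·[0.5250·17.4512 + 0.4750·53.6182] = 31.6496
Node 0 (S = 120): V_0 = e^(−0.09)·[0.5250·7.5757 + 0.4750·31.6496] = 17.3744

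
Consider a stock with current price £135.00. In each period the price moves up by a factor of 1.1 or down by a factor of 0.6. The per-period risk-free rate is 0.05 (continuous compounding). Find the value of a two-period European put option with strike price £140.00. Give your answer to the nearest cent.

Risk-neutral probability p = (e^0.05 − 0.6)/(1.1 − 0.6) = 0.4513/0.5000 = 0.9025
Terminal stock prices: S_uu = 163.4, S_ud = 89.1, S_dd = 48.6
Terminal payoffs (K − S): max(-23.35, 0) = 0, max(50.9, 0) = 50.9, max(91.4, 0) = 91.4
Node u (S = 148.5): V_u = e^(−0.05)·[0.9025·0.0000 + 0.0975·50.9000] = 4.7187
Node d (S = 81): V_d = e^(−0.05)·[0.9025·50.9000 + 0.0975·91.4000] = 52.1721
Node 0 (S = 135): V_0 = e^(−0.05)·[0.9025·4.7187 + 0.0975·52.1721] = 8.8877

£8.89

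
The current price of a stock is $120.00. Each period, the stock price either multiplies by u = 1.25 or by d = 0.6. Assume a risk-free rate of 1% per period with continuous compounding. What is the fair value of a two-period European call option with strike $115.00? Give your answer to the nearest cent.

Risk-neutral probability p = (e^0.01 − 0.6)/(1.25 − 0.6) = 0.4101/0.6500 = 0.6308
Terminal stock prices: S_uu = 187.5, S_ud = 90, S_dd = 43.2
Terminal payoffs (S − K): max(72.5, 0) = 72.5, max(-25, 0) = 0, max(-71.8, 0) = 0
Node u (S = 150): V_u = e^(−0.01)·[0.6308·72.5000 + 0.3692·0.0000] = 45.2813
Node d (S = 72): V_d = e^(−0.01)·[0.6308·0.0000 + 0.3692·0.0000] = 0.0000
Node 0 (S = 120): V_0 = e^(−0.01)·[0.6308·45.2813 + 0.3692·0.0000] = 28.2813

$28.28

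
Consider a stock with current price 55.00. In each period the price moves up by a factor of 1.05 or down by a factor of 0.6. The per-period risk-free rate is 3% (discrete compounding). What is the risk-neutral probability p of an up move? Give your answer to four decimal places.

Risk-neutral probability p = (1 + 0.03 − 0.6)/(1.05 − 0.6) = 0.4300/0.4500 = 0.9556

p = 0.9556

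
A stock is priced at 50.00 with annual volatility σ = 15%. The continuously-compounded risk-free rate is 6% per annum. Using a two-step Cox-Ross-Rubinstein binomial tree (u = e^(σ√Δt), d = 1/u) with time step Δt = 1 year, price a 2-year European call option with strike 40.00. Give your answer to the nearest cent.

CRR parameters: u = e^(σ√Δt) = e^(0.15·√1) = 1.1618, d = 1/u = 0.8607
Per-period rate: rΔt = 0.06·1 = 0.06, so R = e^0.06 = 1.0618
Risk-neutral probability p = (e^0.06 − 0.8607)/(1.1618 − 0.8607) = 0.2011/0.3011 = 0.6679
Terminal stock prices: S_uu = 67.49, S_ud = 50, S_dd = 37.04
Terminal payoffs (S − K): max(27.49, 0) = 27.49, max(10, 0) = 10, max(-2.959, 0) = 0
Node u (S = 58.09): V_u = e^(−0.06)·[0.6679·27.4929 + 0.3321·10.0000] = 20.4211
Node d (S = 43.04): V_d = e^(−0.06)·[0.6679·10.0000 + 0.3321·0.0000] = 6.2902
Node 0 (S = 50): V_0 = e^(−0.06)·[0.6679·20.4211 + 0.3321·6.2902] = 14.8126

14.81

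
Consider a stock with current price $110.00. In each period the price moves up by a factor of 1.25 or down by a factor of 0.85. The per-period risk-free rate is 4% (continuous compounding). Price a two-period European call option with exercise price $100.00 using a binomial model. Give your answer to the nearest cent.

Risk-neutral probability p = (e^0.04 − 0.85)/(1.25 − 0.85) = 0.1908/0.4000 = 0.4770
Terminal stock prices: S_uu = 171.9, S_ud = 116.9, S_dd = 79.47
Terminal payoffs (S − K): max(71.88, 0) = 71.88, max(16.88, 0) = 16.88, max(-20.53, 0) = 0
Node u (S = 137.5): V_u = e^(−0.04)·[0.4770·71.8750 + 0.5230·16.8750] = 41.4211
Node d (S = 93.5): V_d = e^(−0.04)·[0.4770·16.8750 + 0.5230·0.0000] = 7.7342
Node 0 (S = 110): V_0 = e^(−0.04)·[0.4770·41.4211 + 0.5230·7.7342] = 22.8704

$22.87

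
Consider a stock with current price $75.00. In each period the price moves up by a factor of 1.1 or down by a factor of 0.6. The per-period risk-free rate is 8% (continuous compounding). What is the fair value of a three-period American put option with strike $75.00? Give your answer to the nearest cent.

$2.13

Risk-neutral probability p = (e^0.08 − 0.6)/(1.1 − 0.6) = 0.4833/0.5000 = 0.9666
Terminal stock prices: S_uuu = 99.83, S_uud = 54.45, S_udd = 29.7, S_ddd = 16.2
Terminal payoffs (K − S): max(-24.83, 0) = 0, max(20.55, 0) = 20.55, max(45.3, 0) = 45.3, max(58.8, 0) = 58.8
Node uu (S = 90.75): continuation = e^(−0.08)·[0.9666·0.0000 + 0.0334·20.5500] = 0.6341; exercise value = 0.0000 ≤ continuation, so V_uu = 0.6341
Node ud (S = 49.5): continuation = e^(−0.08)·[0.9666·20.5500 + 0.0334·45.3000] = 19.7337; exercise value = 25.5000 > continuation, so V_ud = 25.5000 (exercise)
Node dd (S = 27): continuation = e^(−0.08)·[0.9666·45.3000 + 0.0334·58.8000] = 42.2337; exercise value = 48.0000 > continuation, so V_dd = 48.0000 (exercise)
Node u (S = 82.5): continuation = e^(−0.08)·[0.9666·0.6341 + 0.0334·25.5000] = 1.3526; exercise value = 0.0000 ≤ continuation, so V_u = 1.3526
Node d (S = 45): continuation = e^(−0.08)·[0.9666·25.5000 + 0.0334·48.0000] = 24.2337; exercise value = 30.0000 > continuation, so V_d = 30.0000 (exercise)
Node 0 (S = 75): continuation = e^(−0.08)·[0.9666·1.3526 + 0.0334·30.0000] = 2.1326; exercise value = 0.0000 ≤ continuation, so V_0 = 2.1326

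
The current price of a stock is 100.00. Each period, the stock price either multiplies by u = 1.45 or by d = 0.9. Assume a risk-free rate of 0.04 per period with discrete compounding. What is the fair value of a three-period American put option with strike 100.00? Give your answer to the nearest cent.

Risk-neutral probability p = (1 + 0.04 − 0.9)/(1.45 − 0.9) = 0.1400/0.5500 = 0.2545
Terminal stock prices: S_uuu = 304.9, S_uud = 189.2, S_udd = 117.5, S_ddd = 72.9
Terminal payoffs (K − S): max(-204.9, 0) = 0, max(-89.22, 0) = 0, max(-17.45, 0) = 0, max(27.1, 0) = 27.1
Node uu (S = 210.2): continuation = 1/1.04·[0.2545·0.0000 + 0.7455·0.0000] = 0.0000; exercise value = 0.0000 ≤ continuation, so V_uu = 0.0000
Node ud (S = 130.5): continuation = 1/1.04·[0.2545·0.0000 + 0.7455·0.0000] = 0.0000; exercise value = 0.0000 ≤ continuation, so V_ud = 0.0000
Node dd (S = 81): continuation = 1/1.04·[0.2545·0.0000 + 0.7455·27.1000] = 19.4248; exercise value = 19.0000 ≤ continuation, so V_dd = 19.4248
Node u (S = 145): continuation = 1/1.04·[0.2545·0.0000 + 0.7455·0.0000] = 0.0000; exercise value = 0.0000 ≤ continuation, so V_u = 0.0000
Node d (S = 90): continuation = 1/1.04·[0.2545·0.0000 + 0.7455·19.4248] = 13.9234; exercise value = 10.0000 ≤ continuation, so V_d = 13.9234
Node 0 (S = 100): continuation = 1/1.04·[0.2545·0.0000 + 0.7455·13.9234] = 9.9801; exercise value = 0.0000 ≤ continuation, so V_0 = 9.9801

9.98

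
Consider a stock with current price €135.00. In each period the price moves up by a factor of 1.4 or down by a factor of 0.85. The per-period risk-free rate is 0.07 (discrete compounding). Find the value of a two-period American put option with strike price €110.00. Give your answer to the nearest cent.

Risk-neutral probability p = (1 + 0.07 − 0.85)/(1.4 − 0.85) = 0.2200/0.5500 = 0.4000
Terminal stock prices: S_uu = 264.6, S_ud = 160.7, S_dd = 97.54
Terminal payoffs (K − S): max(-154.6, 0) = 0, max(-50.65, 0) = 0, max(12.46, 0) = 12.46
Node u (S = 189): continuation = 1/1.07·[0.4000·0.0000 + 0.6000·0.0000] = 0.0000; exercise value = 0.0000 ≤ continuation, so V_u = 0.0000
Node d (S = 114.8): continuation = 1/1.07·[0.4000·0.0000 + 0.6000·12.4625] = 6.9883; exercise value = 0.0000 ≤ continuation, so V_d = 6.9883
Node 0 (S = 135): continuation = 1/1.07·[0.4000·0.0000 + 0.6000·6.9883] = 3.9187; exercise value = 0.0000 ≤ continuation, so V_0 = 3.9187

€3.92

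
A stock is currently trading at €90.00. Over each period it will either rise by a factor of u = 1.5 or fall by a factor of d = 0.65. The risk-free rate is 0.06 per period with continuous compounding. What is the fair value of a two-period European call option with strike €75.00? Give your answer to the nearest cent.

Risk-neutral probability p = (e^0.06 − 0.65)/(1.5 − 0.65) = 0.4118/0.8500 = 0.4845
Terminal stock prices: S_uu = 202.5, S_ud = 87.75, S_dd = 38.03
Terminal payoffs (S − K): max(127.5, 0) = 127.5, max(12.75, 0) = 12.75, max(-36.97, 0) = 0
Node u (S = 135): V_u = e^(−0.06)·[0.4845·127.5000 + 0.5155·12.7500] = 64.3677
Node d (S = 58.5): V_d = e^(−0.06)·[0.4845·12.7500 + 0.5155·0.0000] = 5.8178
Node 0 (S = 90): V_0 = e^(−0.06)·[0.4845·64.3677 + 0.5155·5.8178] = 32.1952

€32.20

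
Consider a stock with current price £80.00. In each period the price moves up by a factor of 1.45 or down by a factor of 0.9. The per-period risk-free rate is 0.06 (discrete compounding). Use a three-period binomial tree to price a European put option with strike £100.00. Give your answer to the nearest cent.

Risk-neutral probability p = (1 + 0.06 − 0.9)/(1.45 − 0.9) = 0.1600/0.5500 = 0.2909
Terminal stock prices: S_uuu = 243.9, S_uud = 151.4, S_udd = 93.96, S_ddd = 58.32
Terminal payoffs (K − S): max(-143.9, 0) = 0, max(-51.38, 0) = 0, max(6.04, 0) = 6.04, max(41.68, 0) = 41.68
Node uu (S = 168.2): V_uu = 1/1.06·[0.2909·0.0000 + 0.7091·0.0000] = 0.0000
Node ud (S = 104.4): V_ud = 1/1.06·[0.2909·0.0000 + 0.7091·6.0400] = 4.0405
Node dd (S = 64.8): V_dd = 1/1.06·[0.2909·6.0400 + 0.7091·41.6800] = 29.5396
Node u (S = 116): V_u = 1/1.06·[0.2909·0.0000 + 0.7091·4.0405] = 2.7029
Node d (S = 72): V_d = 1/1.06·[0.2909·4.0405 + 0.7091·29.5396] = 20.8695
Node 0 (S = 80): V_0 = 1/1.06·[0.2909·2.7029 + 0.7091·20.8695] = 14.7025

£14.70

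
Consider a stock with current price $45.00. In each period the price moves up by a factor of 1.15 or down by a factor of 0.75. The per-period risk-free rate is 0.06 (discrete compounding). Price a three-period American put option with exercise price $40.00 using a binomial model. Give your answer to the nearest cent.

$1.69

Risk-neutral probability p = (1 + 0.06 − 0.75)/(1.15 − 0.75) = 0.3100/0.4000 = 0.7750
Terminal stock prices: S_uuu = 68.44, S_uud = 44.63, S_udd = 29.11, S_ddd = 18.98
Terminal payoffs (K − S): max(-28.44, 0) = 0, max(-4.634, 0) = 0, max(10.89, 0) = 10.89, max(21.02, 0) = 21.02
Node uu (S = 59.51): continuation = 1/1.06·[0.7750·0.0000 + 0.2250·0.0000] = 0.0000; exercise value = 0.0000 ≤ continuation, so V_uu = 0.0000
Node ud (S = 38.81): continuation = 1/1.06·[0.7750·0.0000 + 0.2250·10.8906] = 2.3117; exercise value = 1.1875 ≤ continuation, so V_ud = 2.3117
Node dd (S = 25.31): continuation = 1/1.06·[0.7750·10.8906 + 0.2250·21.0156] = 12.4233; exercise value = 14.6875 > continuation, so V_dd = 14.6875 (exercise)
Node u (S = 51.75): continuation = 1/1.06·[0.7750·0.0000 + 0.2250·2.3117] = 0.4907; exercise value = 0.0000 ≤ continuation, so V_u = 0.4907
Node d (S = 33.75): continuation = 1/1.06·[0.7750·2.3117 + 0.2250·14.6875] = 4.8078; exercise value = 6.2500 > continuation, so V_d = 6.2500 (exercise)
Node 0 (S = 45): continuation = 1/1.06·[0.7750·0.4907 + 0.2250·6.2500] = 1.6854; exercise value = 0.0000 ≤ continuation, so V_0 = 1.6854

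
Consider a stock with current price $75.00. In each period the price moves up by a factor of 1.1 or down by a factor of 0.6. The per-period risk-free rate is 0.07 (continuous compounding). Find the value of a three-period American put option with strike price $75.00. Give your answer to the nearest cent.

Risk-neutral probability p = (e^0.07 − 0.6)/(1.1 − 0.6) = 0.4725/0.5000 = 0.9450
Terminal stock prices: S_uuu = 99.83, S_uud = 54.45, S_udd = 29.7, S_ddd = 16.2
Terminal payoffs (K − S): max(-24.83, 0) = 0, max(20.55, 0) = 20.55, max(45.3, 0) = 45.3, max(58.8, 0) = 58.8
Node uu (S = 90.75): continuation = e^(−0.07)·[0.9450·0.0000 + 0.0550·20.5500] = 1.0535; exercise value = 0.0000 ≤ continuation, so V_uu = 1.0535
Node ud (S = 49.5): continuation = e^(−0.07)·[0.9450·20.5500 + 0.0550·45.3000] = 20.4295; exercise value = 25.5000 > continuation, so V_ud = 25.5000 (exercise)
Node dd (S = 27): continuation = e^(−0.07)·[0.9450·45.3000 + 0.0550·58.8000] = 42.9295; exercise value = 48.0000 > continuation, so V_dd = 48.0000 (exercise)
Node u (S = 82.5): continuation = e^(−0.07)·[0.9450·1.0535 + 0.0550·25.5000] = 2.2356; exercise value = 0.0000 ≤ continuation, so V_u = 2.2356
Node d (S = 45): continuation = e^(−0.07)·[0.9450·25.5000 + 0.0550·48.0000] = 24.9295; exercise value = 30.0000 > continuation, so V_d = 30.0000 (exercise)
Node 0 (S = 75): continuation = e^(−0.07)·[0.9450·2.2356 + 0.0550·30.0000] = 3.5078; exercise value = 0.0000 ≤ continuation, so V_0 = 3.5078

$3.51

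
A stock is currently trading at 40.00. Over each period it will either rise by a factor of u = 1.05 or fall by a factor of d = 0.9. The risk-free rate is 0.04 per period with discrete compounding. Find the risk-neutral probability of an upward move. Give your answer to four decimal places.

Risk-neutral probability p = (1 + 0.04 − 0.9)/(1.05 − 0.9) = 0.1400/0.1500 = 0.9333

p = 0.9333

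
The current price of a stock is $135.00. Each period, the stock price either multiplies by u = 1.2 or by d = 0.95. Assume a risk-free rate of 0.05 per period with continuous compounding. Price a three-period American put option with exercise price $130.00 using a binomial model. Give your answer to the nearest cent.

$2.61

Risk-neutral probability p = (e^0.05 − 0.95)/(1.2 − 0.95) = 0.1013/0.2500 = 0.4051
Terminal stock prices: S_uuu = 233.3, S_uud = 184.7, S_udd = 146.2, S_ddd = 115.7
Terminal payoffs (K − S): max(-103.3, 0) = 0, max(-54.68, 0) = 0, max(-16.2, 0) = 0, max(14.25, 0) = 14.25
Node uu (S = 194.4): continuation = e^(−0.05)·[0.4051·0.0000 + 0.5949·0.0000] = 0.0000; exercise value = 0.0000 ≤ continuation, so V_uu = 0.0000
Node ud (S = 153.9): continuation = e^(−0.05)·[0.4051·0.0000 + 0.5949·0.0000] = 0.0000; exercise value = 0.0000 ≤ continuation, so V_ud = 0.0000
Node dd (S = 121.8): continuation = e^(−0.05)·[0.4051·0.0000 + 0.5949·14.2544] = 8.0666; exercise value = 8.1625 > continuation, so V_dd = 8.1625 (exercise)
Node u (S = 162): continuation = e^(−0.05)·[0.4051·0.0000 + 0.5949·0.0000] = 0.0000; exercise value = 0.0000 ≤ continuation, so V_u = 0.0000
Node d (S = 128.2): continuation = e^(−0.05)·[0.4051·0.0000 + 0.5949·8.1625] = 4.6192; exercise value = 1.7500 ≤ continuation, so V_d = 4.6192
Node 0 (S = 135): continuation = e^(−0.05)·[0.4051·0.0000 + 0.5949·4.6192] = 2.6140; exercise value = 0.0000 ≤ continuation, so V_0 = 2.6140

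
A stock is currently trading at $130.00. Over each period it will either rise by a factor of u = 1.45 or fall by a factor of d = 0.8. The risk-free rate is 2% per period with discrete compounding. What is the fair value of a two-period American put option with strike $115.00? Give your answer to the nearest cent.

$13.38

Risk-neutral probability p = (1 + 0.02 − 0.8)/(1.45 − 0.8) = 0.2200/0.6500 = 0.3385
Terminal stock prices: S_uu = 273.3, S_ud = 150.8, S_dd = 83.2
Terminal payoffs (K − S): max(-158.3, 0) = 0, max(-35.8, 0) = 0, max(31.8, 0) = 31.8
Node u (S = 188.5): continuation = 1/1.02·[0.3385·0.0000 + 0.6615·0.0000] = 0.0000; exercise value = 0.0000 ≤ continuation, so V_u = 0.0000
Node d (S = 104): continuation = 1/1.02·[0.3385·0.0000 + 0.6615·31.8000] = 20.6244; exercise value = 11.0000 ≤ continuation, so V_d = 20.6244
Node 0 (S = 130): continuation = 1/1.02·[0.3385·0.0000 + 0.6615·20.6244] = 13.3763; exercise value = 0.0000 ≤ continuation, so V_0 = 13.3763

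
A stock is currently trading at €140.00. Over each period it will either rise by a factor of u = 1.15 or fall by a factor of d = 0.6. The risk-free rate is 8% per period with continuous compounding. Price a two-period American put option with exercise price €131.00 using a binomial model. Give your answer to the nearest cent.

Risk-neutral probability p = (e^0.08 − 0.6)/(1.15 − 0.6) = 0.4833/0.5500 = 0.8787
Terminal stock prices: S_uu = 185.1, S_ud = 96.6, S_dd = 50.4
Terminal payoffs (K − S): max(-54.15, 0) = 0, max(34.4, 0) = 34.4, max(80.6, 0) = 80.6
Node u (S = 161): continuation = e^(−0.08)·[0.8787·0.0000 + 0.1213·34.4000] = 3.8518; exercise value = 0.0000 ≤ continuation, so V_u = 3.8518
Node d (S = 84): continuation = e^(−0.08)·[0.8787·34.4000 + 0.1213·80.6000] = 36.9282; exercise value = 47.0000 > continuation, so V_d = 47.0000 (exercise)
Node 0 (S = 140): continuation = e^(−0.08)·[0.8787·3.8518 + 0.1213·47.0000] = 8.3870; exercise value = 0.0000 ≤ continuation, so V_0 = 8.3870

€8.39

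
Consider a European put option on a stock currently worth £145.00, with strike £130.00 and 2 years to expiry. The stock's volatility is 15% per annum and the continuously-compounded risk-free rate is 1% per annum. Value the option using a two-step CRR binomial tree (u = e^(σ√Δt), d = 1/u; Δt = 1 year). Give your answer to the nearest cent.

£5.62

CRR parameters: u = e^(σ√Δt) = e^(0.15·√1) = 1.1618, d = 1/u = 0.8607
Per-period rate: rΔt = 0.01·1 = 0.01, so R = e^0.01 = 1.0101
Risk-neutral probability p = (e^0.01 − 0.8607)/(1.1618 − 0.8607) = 0.1493/0.3011 = 0.4959
Terminal stock prices: S_uu = 195.7, S_ud = 145, S_dd = 107.4
Terminal payoffs (K − S): max(-65.73, 0) = 0, max(-15, 0) = 0, max(22.58, 0) = 22.58
Node u (S = 168.5): V_u = e^(−0.01)·[0.4959·0.0000 + 0.5041·0.0000] = 0.0000
Node d (S = 124.8): V_d = e^(−0.01)·[0.4959·0.0000 + 0.5041·22.5814] = 11.2690
Node 0 (S = 145): V_0 = e^(−0.01)·[0.4959·0.0000 + 0.5041·11.2690] = 5.6237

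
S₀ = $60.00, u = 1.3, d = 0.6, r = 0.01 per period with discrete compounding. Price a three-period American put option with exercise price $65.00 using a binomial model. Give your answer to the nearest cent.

Risk-neutral probability p = (1 + 0.01 − 0.6)/(1.3 − 0.6) = 0.4100/0.7000 = 0.5857
Terminal stock prices: S_uuu = 131.8, S_uud = 60.84, S_udd = 28.08, S_ddd = 12.96
Terminal payoffs (K − S): max(-66.82, 0) = 0, max(4.16, 0) = 4.16, max(36.92, 0) = 36.92, max(52.04, 0) = 52.04
Node uu (S = 101.4): continuation = 1/1.01·[0.5857·0.0000 + 0.4143·4.1600] = 1.7064; exercise value = 0.0000 ≤ continuation, so V_uu = 1.7064
Node ud (S = 46.8): continuation = 1/1.01·[0.5857·4.1600 + 0.4143·36.9200] = 17.5564; exercise value = 18.2000 > continuation, so V_ud = 18.2000 (exercise)
Node dd (S = 21.6): continuation = 1/1.01·[0.5857·36.9200 + 0.4143·52.0400] = 42.7564; exercise value = 43.4000 > continuation, so V_dd = 43.4000 (exercise)
Node u (S = 78): continuation = 1/1.01·[0.5857·1.7064 + 0.4143·18.2000] = 8.4549; exercise value = 0.0000 ≤ continuation, so V_u = 8.4549
Node d (S = 36): continuation = 1/1.01·[0.5857·18.2000 + 0.4143·43.4000] = 28.3564; exercise value = 29.0000 > continuation, so V_d = 29.0000 (exercise)
Node 0 (S = 60): continuation = 1/1.01·[0.5857·8.4549 + 0.4143·29.0000] = 16.7985; exercise value = 5.0000 ≤ continuation, so V_0 = 16.7985

$16.80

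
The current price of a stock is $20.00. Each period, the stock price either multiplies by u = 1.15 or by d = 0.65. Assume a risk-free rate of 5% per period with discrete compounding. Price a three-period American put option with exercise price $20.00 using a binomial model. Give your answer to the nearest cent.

$2.38

Risk-neutral probability p = (1 + 0.05 − 0.65)/(1.15 − 0.65) = 0.4000/0.5000 = 0.8000
Terminal stock prices: S_uuu = 30.42, S_uud = 17.19, S_udd = 9.718, S_ddd = 5.492
Terminal payoffs (K − S): max(-10.42, 0) = 0, max(2.808, 0) = 2.808, max(10.28, 0) = 10.28, max(14.51, 0) = 14.51
Node uu (S = 26.45): continuation = 1/1.05·[0.8000·0.0000 + 0.2000·2.8075] = 0.5348; exercise value = 0.0000 ≤ continuation, so V_uu = 0.5348
Node ud (S = 14.95): continuation = 1/1.05·[0.8000·2.8075 + 0.2000·10.2825] = 4.0976; exercise value = 5.0500 > continuation, so V_ud = 5.0500 (exercise)
Node dd (S = 8.45): continuation = 1/1.05·[0.8000·10.2825 + 0.2000·14.5075] = 10.5976; exercise value = 11.5500 > continuation, so V_dd = 11.5500 (exercise)
Node u (S = 23): continuation = 1/1.05·[0.8000·0.5348 + 0.2000·5.0500] = 1.3693; exercise value = 0.0000 ≤ continuation, so V_u = 1.3693
Node d (S = 13): continuation = 1/1.05·[0.8000·5.0500 + 0.2000·11.5500] = 6.0476; exercise value = 7.0000 > continuation, so V_d = 7.0000 (exercise)
Node 0 (S = 20): continuation = 1/1.05·[0.8000·1.3693 + 0.2000·7.0000] = 2.3766; exercise value = 0.0000 ≤ continuation, so V_0 = 2.3766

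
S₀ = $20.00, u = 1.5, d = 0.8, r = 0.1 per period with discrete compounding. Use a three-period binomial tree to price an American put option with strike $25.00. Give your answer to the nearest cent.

Risk-neutral probability p = (1 + 0.1 − 0.8)/(1.5 − 0.8) = 0.3000/0.7000 = 0.4286
Terminal stock prices: S_uuu = 67.5, S_uud = 36, S_udd = 19.2, S_ddd = 10.24
Terminal payoffs (K − S): max(-42.5, 0) = 0, max(-11, 0) = 0, max(5.8, 0) = 5.8, max(14.76, 0) = 14.76
Node uu (S = 45): continuation = 1/1.1·[0.4286·0.0000 + 0.5714·0.0000] = 0.0000; exercise value = 0.0000 ≤ continuation, so V_uu = 0.0000
Node ud (S = 24): continuation = 1/1.1·[0.4286·0.0000 + 0.5714·5.8000] = 3.0130; exercise value = 1.0000 ≤ continuation, so V_ud = 3.0130
Node dd (S = 12.8): continuation = 1/1.1·[0.4286·5.8000 + 0.5714·14.7600] = 9.9273; exercise value = 12.2000 > continuation, so V_dd = 12.2000 (exercise)
Node u (S = 30): continuation = 1/1.1·[0.4286·0.0000 + 0.5714·3.0130] = 1.5652; exercise value = 0.0000 ≤ continuation, so V_u = 1.5652
Node d (S = 16): continuation = 1/1.1·[0.4286·3.0130 + 0.5714·12.2000] = 7.5116; exercise value = 9.0000 > continuation, so V_d = 9.0000 (exercise)
Node 0 (S = 20): continuation = 1/1.1·[0.4286·1.5652 + 0.5714·9.0000] = 5.2851; exercise value = 5.0000 ≤ continuation, so V_0 = 5.2851

$5.29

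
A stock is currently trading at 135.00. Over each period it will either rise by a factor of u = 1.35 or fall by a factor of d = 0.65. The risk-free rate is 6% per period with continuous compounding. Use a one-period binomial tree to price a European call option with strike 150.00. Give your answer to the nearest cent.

17.87

Risk-neutral probability p = (e^0.06 − 0.65)/(1.35 − 0.65) = 0.4118/0.7000 = 0.5883
Terminal stock prices: S_u = 182.2, S_d = 87.75
Terminal payoffs (S − K): max(32.25, 0) = 32.25, max(-62.25, 0) = 0
Node 0 (S = 135): V_0 = e^(−0.06)·[0.5883·32.2500 + 0.4117·0.0000] = 17.8689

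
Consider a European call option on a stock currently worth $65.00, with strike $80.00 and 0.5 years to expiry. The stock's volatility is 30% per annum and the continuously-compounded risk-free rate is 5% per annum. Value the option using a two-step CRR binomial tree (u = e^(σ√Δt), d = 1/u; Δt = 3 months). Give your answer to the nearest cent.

CRR parameters: u = e^(σ√Δt) = e^(0.3·√0.25) = 1.1618, d = 1/u = 0.8607
Per-period rate: rΔt = 0.05·0.25 = 0.0125, so R = e^0.0125 = 1.0126
Risk-neutral probability p = (e^0.0125 − 0.8607)/(1.1618 − 0.8607) = 0.1519/0.3011 = 0.5043
Terminal stock prices: S_uu = 87.74, S_ud = 65, S_dd = 48.15
Terminal payoffs (S − K): max(7.741, 0) = 7.741, max(-15, 0) = 0, max(-31.85, 0) = 0
Node u (S = 75.52): V_u = e^(−0.0125)·[0.5043·7.7408 + 0.4957·0.0000] = 3.8555
Node d (S = 55.95): V_d = e^(−0.0125)·[0.5043·0.0000 + 0.4957·0.0000] = 0.0000
Node 0 (S = 65): V_0 = e^(−0.0125)·[0.5043·3.8555 + 0.4957·0.0000] = 1.9203

$1.92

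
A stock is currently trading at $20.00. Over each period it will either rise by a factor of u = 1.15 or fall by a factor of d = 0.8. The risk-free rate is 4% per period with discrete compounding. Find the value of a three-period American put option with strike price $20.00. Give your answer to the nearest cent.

Risk-neutral probability p = (1 + 0.04 − 0.8)/(1.15 − 0.8) = 0.2400/0.3500 = 0.6857
Terminal stock prices: S_uuu = 30.42, S_uud = 21.16, S_udd = 14.72, S_ddd = 10.24
Terminal payoffs (K − S): max(-10.42, 0) = 0, max(-1.16, 0) = 0, max(5.28, 0) = 5.28, max(9.76, 0) = 9.76
Node uu (S = 26.45): continuation = 1/1.04·[0.6857·0.0000 + 0.3143·0.0000] = 0.0000; exercise value = 0.0000 ≤ continuation, so V_uu = 0.0000
Node ud (S = 18.4): continuation = 1/1.04·[0.6857·0.0000 + 0.3143·5.2800] = 1.5956; exercise value = 1.6000 > continuation, so V_ud = 1.6000 (exercise)
Node dd (S = 12.8): continuation = 1/1.04·[0.6857·5.2800 + 0.3143·9.7600] = 6.4308; exercise value = 7.2000 > continuation, so V_dd = 7.2000 (exercise)
Node u (S = 23): continuation = 1/1.04·[0.6857·0.0000 + 0.3143·1.6000] = 0.4835; exercise value = 0.0000 ≤ continuation, so V_u = 0.4835
Node d (S = 16): continuation = 1/1.04·[0.6857·1.6000 + 0.3143·7.2000] = 3.2308; exercise value = 4.0000 > continuation, so V_d = 4.0000 (exercise)
Node 0 (S = 20): continuation = 1/1.04·[0.6857·0.4835 + 0.3143·4.0000] = 1.5276; exercise value = 0.0000 ≤ continuation, so V_0 = 1.5276

$1.53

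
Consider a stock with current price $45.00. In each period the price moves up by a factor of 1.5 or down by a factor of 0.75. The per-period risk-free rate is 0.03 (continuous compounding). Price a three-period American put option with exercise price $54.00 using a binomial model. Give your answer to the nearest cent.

Risk-neutral probability p = (e^0.03 − 0.75)/(1.5 − 0.75) = 0.2805/0.7500 = 0.3739
Terminal stock prices: S_uuu = 151.9, S_uud = 75.94, S_udd = 37.97, S_ddd = 18.98
Terminal payoffs (K − S): max(-97.88, 0) = 0, max(-21.94, 0) = 0, max(16.03, 0) = 16.03, max(35.02, 0) = 35.02
Node uu (S = 101.2): continuation = e^(−0.03)·[0.3739·0.0000 + 0.6261·0.0000] = 0.0000; exercise value = 0.0000 ≤ continuation, so V_uu = 0.0000
Node ud (S = 50.62): continuation = e^(−0.03)·[0.3739·0.0000 + 0.6261·16.0312] = 9.7399; exercise value = 3.3750 ≤ continuation, so V_ud = 9.7399
Node dd (S = 25.31): continuation = e^(−0.03)·[0.3739·16.0312 + 0.6261·35.0156] = 27.0916; exercise value = 28.6875 > continuation, so V_dd = 28.6875 (exercise)
Node u (S = 67.5): continuation = e^(−0.03)·[0.3739·0.0000 + 0.6261·9.7399] = 5.9176; exercise value = 0.0000 ≤ continuation, so V_u = 5.9176
Node d (S = 33.75): continuation = e^(−0.03)·[0.3739·9.7399 + 0.6261·28.6875] = 20.9638; exercise value = 20.2500 ≤ continuation, so V_d = 20.9638
Node 0 (S = 45): continuation = e^(−0.03)·[0.3739·5.9176 + 0.6261·20.9638] = 14.8841; exercise value = 9.0000 ≤ continuation, so V_0 = 14.8841

$14.88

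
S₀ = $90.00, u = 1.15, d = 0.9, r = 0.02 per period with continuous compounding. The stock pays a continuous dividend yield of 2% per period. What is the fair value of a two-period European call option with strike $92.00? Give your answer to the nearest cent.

Per-period risk-free factor R = e^0.02 = 1.0202; dividend-adjusted growth = e^(0.02−0.02) = 1.0000.
Risk-neutral probability p = (1.0000 − 0.9)/(1.15 − 0.9) = 0.1000/0.2500 = 0.4000
Terminal stock prices: S_uu = 119, S_ud = 93.15, S_dd = 72.9
Terminal payoffs (S − K): max(27.02, 0) = 27.02, max(1.15, 0) = 1.15, max(-19.1, 0) = 0
Node u (S = 103.5): V_u = e^(−0.02)·[0.4000·27.0250 + 0.6000·1.1500] = 11.2723
Node d (S = 81): V_d = e^(−0.02)·[0.4000·1.1500 + 0.6000·0.0000] = 0.4509
Node 0 (S = 90): V_0 = e^(−0.02)·[0.4000·11.2723 + 0.6000·0.4509] = 4.6848

$4.68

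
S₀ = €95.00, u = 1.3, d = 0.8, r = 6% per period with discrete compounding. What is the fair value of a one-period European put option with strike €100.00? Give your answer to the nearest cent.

Risk-neutral probability p = (1 + 0.06 − 0.8)/(1.3 − 0.8) = 0.2600/0.5000 = 0.5200
Terminal stock prices: S_u = 123.5, S_d = 76
Terminal payoffs (K − S): max(-23.5, 0) = 0, max(24, 0) = 24
Node 0 (S = 95): V_0 = 1/1.06·[0.5200·0.0000 + 0.4800·24.0000] = 10.8679

€10.87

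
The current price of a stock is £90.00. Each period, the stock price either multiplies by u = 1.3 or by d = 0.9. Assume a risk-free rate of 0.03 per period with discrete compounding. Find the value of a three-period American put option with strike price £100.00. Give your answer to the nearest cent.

£13.16

Risk-neutral probability p = (1 + 0.03 − 0.9)/(1.3 − 0.9) = 0.1300/0.4000 = 0.3250
Terminal stock prices: S_uuu = 197.7, S_uud = 136.9, S_udd = 94.77, S_ddd = 65.61
Terminal payoffs (K − S): max(-97.73, 0) = 0, max(-36.89, 0) = 0, max(5.23, 0) = 5.23, max(34.39, 0) = 34.39
Node uu (S = 152.1): continuation = 1/1.03·[0.3250·0.0000 + 0.6750·0.0000] = 0.0000; exercise value = 0.0000 ≤ continuation, so V_uu = 0.0000
Node ud (S = 105.3): continuation = 1/1.03·[0.3250·0.0000 + 0.6750·5.2300] = 3.4274; exercise value = 0.0000 ≤ continuation, so V_ud = 3.4274
Node dd (S = 72.9): continuation = 1/1.03·[0.3250·5.2300 + 0.6750·34.3900] = 24.1874; exercise value = 27.1000 > continuation, so V_dd = 27.1000 (exercise)
Node u (S = 117): continuation = 1/1.03·[0.3250·0.0000 + 0.6750·3.4274] = 2.2461; exercise value = 0.0000 ≤ continuation, so V_u = 2.2461
Node d (S = 81): continuation = 1/1.03·[0.3250·3.4274 + 0.6750·27.1000] = 18.8412; exercise value = 19.0000 > continuation, so V_d = 19.0000 (exercise)
Node 0 (S = 90): continuation = 1/1.03·[0.3250·2.2461 + 0.6750·19.0000] = 13.1602; exercise value = 10.0000 ≤ continuation, so V_0 = 13.1602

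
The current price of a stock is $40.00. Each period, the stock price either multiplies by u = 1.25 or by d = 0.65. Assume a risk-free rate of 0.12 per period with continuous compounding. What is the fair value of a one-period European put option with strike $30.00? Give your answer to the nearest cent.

Risk-neutral probability p = (e^0.12 − 0.65)/(1.25 − 0.65) = 0.4775/0.6000 = 0.7958
Terminal stock prices: S_u = 50, S_d = 26
Terminal payoffs (K − S): max(-20, 0) = 0, max(4, 0) = 4
Node 0 (S = 40): V_0 = e^(−0.12)·[0.7958·0.0000 + 0.2042·4.0000] = 0.7243

$0.72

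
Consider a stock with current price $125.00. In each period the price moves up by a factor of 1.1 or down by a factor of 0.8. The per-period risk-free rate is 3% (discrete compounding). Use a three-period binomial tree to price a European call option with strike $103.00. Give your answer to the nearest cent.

$32.91

Risk-neutral probability p = (1 + 0.03 − 0.8)/(1.1 − 0.8) = 0.2300/0.3000 = 0.7667
Terminal stock prices: S_uuu = 166.4, S_uud = 121, S_udd = 88, S_ddd = 64
Terminal payoffs (S − K): max(63.38, 0) = 63.38, max(18, 0) = 18, max(-15, 0) = 0, max(-39, 0) = 0
Node uu (S = 151.3): V_uu = 1/1.03·[0.7667·63.3750 + 0.2333·18.0000] = 51.2500
Node ud (S = 110): V_ud = 1/1.03·[0.7667·18.0000 + 0.2333·0.0000] = 13.3981
Node dd (S = 80): V_dd = 1/1.03·[0.7667·0.0000 + 0.2333·0.0000] = 0.0000
Node u (S = 137.5): V_u = 1/1.03·[0.7667·51.2500 + 0.2333·13.3981] = 41.1824
Node d (S = 100): V_d = 1/1.03·[0.7667·13.3981 + 0.2333·0.0000] = 9.9727
Node 0 (S = 125): V_0 = 1/1.03·[0.7667·41.1824 + 0.2333·9.9727] = 32.9128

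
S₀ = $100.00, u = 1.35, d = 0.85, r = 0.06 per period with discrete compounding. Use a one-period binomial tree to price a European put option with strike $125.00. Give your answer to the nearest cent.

$21.89

Risk-neutral probability p = (1 + 0.06 − 0.85)/(1.35 − 0.85) = 0.2100/0.5000 = 0.4200
Terminal stock prices: S_u = 135, S_d = 85
Terminal payoffs (K − S): max(-10, 0) = 0, max(40, 0) = 40
Node 0 (S = 100): V_0 = 1/1.06·[0.4200·0.0000 + 0.5800·40.0000] = 21.8868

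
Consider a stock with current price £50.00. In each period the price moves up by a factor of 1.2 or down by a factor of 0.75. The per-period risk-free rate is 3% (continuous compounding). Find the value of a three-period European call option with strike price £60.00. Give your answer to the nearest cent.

Risk-neutral probability p = (e^0.03 − 0.75)/(1.2 − 0.75) = 0.2805/0.4500 = 0.6232
Terminal stock prices: S_uuu = 86.4, S_uud = 54, S_udd = 33.75, S_ddd = 21.09
Terminal payoffs (S − K): max(26.4, 0) = 26.4, max(-6, 0) = 0, max(-26.25, 0) = 0, max(-38.91, 0) = 0
Node uu (S = 72): V_uu = e^(−0.03)·[0.6232·26.4000 + 0.3768·0.0000] = 15.9671
Node ud (S = 45): V_ud = e^(−0.03)·[0.6232·0.0000 + 0.3768·0.0000] = 0.0000
Node dd (S = 28.12): V_dd = e^(−0.03)·[0.6232·0.0000 + 0.3768·0.0000] = 0.0000
Node u (S = 60): V_u = e^(−0.03)·[0.6232·15.9671 + 0.3768·0.0000] = 9.6571
Node d (S = 37.5): V_d = e^(−0.03)·[0.6232·0.0000 + 0.3768·0.0000] = 0.0000
Node 0 (S = 50): V_0 = e^(−0.03)·[0.6232·9.6571 + 0.3768·0.0000] = 5.8407

£5.84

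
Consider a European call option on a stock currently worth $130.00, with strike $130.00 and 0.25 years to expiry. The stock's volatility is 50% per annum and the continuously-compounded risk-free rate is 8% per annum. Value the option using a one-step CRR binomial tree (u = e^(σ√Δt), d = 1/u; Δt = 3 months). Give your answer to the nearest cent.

$17.29

CRR parameters: u = e^(σ√Δt) = e^(0.5·√0.25) = 1.2840, d = 1/u = 0.7788
Per-period rate: rΔt = 0.08·0.25 = 0.02, so R = e^0.02 = 1.0202
Risk-neutral probability p = (e^0.02 − 0.7788)/(1.2840 − 0.7788) = 0.2414/0.5052 = 0.4778
Terminal stock prices: S_u = 166.9, S_d = 101.2
Terminal payoffs (S − K): max(36.92, 0) = 36.92, max(-28.76, 0) = 0
Node 0 (S = 130): V_0 = e^(−0.02)·[0.4778·36.9233 + 0.5222·0.0000] = 17.2929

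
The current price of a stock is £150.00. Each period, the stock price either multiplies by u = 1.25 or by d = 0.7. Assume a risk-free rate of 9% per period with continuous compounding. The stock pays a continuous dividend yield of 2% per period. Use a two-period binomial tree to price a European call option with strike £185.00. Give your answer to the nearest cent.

Per-period risk-free factor R = e^0.09 = 1.0942; dividend-adjusted growth = e^(0.09−0.02) = 1.0725.
Risk-neutral probability p = (1.0725 − 0.7)/(1.25 − 0.7) = 0.3725/0.5500 = 0.6773
Terminal stock prices: S_uu = 234.4, S_ud = 131.2, S_dd = 73.5
Terminal payoffs (S − K): max(49.38, 0) = 49.38, max(-53.75, 0) = 0, max(-111.5, 0) = 0
Node u (S = 187.5): V_u = e^(−0.09)·[0.6773·49.3750 + 0.3227·0.0000] = 30.5628
Node d (S = 105): V_d = e^(−0.09)·[0.6773·0.0000 + 0.3227·0.0000] = 0.0000
Node 0 (S = 150): V_0 = e^(−0.09)·[0.6773·30.5628 + 0.3227·0.0000] = 18.9182

£18.92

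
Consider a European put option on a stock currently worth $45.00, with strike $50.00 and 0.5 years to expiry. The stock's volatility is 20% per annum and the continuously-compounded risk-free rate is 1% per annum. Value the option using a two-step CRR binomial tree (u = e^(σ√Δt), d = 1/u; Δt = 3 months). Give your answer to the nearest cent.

CRR parameters: u = e^(σ√Δt) = e^(0.2·√0.25) = 1.1052, d = 1/u = 0.9048
Per-period rate: rΔt = 0.01·0.25 = 0.0025, so R = e^0.0025 = 1.0025
Risk-neutral probability p = (e^0.0025 − 0.9048)/(1.1052 − 0.9048) = 0.0977/0.2003 = 0.4875
Terminal stock prices: S_uu = 54.96, S_ud = 45, S_dd = 36.84
Terminal payoffs (K − S): max(-4.963, 0) = 0, max(5, 0) = 5, max(13.16, 0) = 13.16
Node u (S = 49.73): V_u = e^(−0.0025)·[0.4875·0.0000 + 0.5125·5.0000] = 2.5560
Node d (S = 40.72): V_d = e^(−0.0025)·[0.4875·5.0000 + 0.5125·13.1571] = 9.1575
Node 0 (S = 45): V_0 = e^(−0.0025)·[0.4875·2.5560 + 0.5125·9.1575] = 5.9243

$5.92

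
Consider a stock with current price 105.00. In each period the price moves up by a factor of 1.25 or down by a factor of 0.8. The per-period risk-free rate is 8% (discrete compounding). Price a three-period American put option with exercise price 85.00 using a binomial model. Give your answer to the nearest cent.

Risk-neutral probability p = (1 + 0.08 − 0.8)/(1.25 − 0.8) = 0.2800/0.4500 = 0.6222
Terminal stock prices: S_uuu = 205.1, S_uud = 131.2, S_udd = 84, S_ddd = 53.76
Terminal payoffs (K − S): max(-120.1, 0) = 0, max(-46.25, 0) = 0, max(1, 0) = 1, max(31.24, 0) = 31.24
Node uu (S = 164.1): continuation = 1/1.08·[0.6222·0.0000 + 0.3778·0.0000] = 0.0000; exercise value = 0.0000 ≤ continuation, so V_uu = 0.0000
Node ud (S = 105): continuation = 1/1.08·[0.6222·0.0000 + 0.3778·1.0000] = 0.3498; exercise value = 0.0000 ≤ continuation, so V_ud = 0.3498
Node dd (S = 67.2): continuation = 1/1.08·[0.6222·1.0000 + 0.3778·31.2400] = 11.5037; exercise value = 17.8000 > continuation, so V_dd = 17.8000 (exercise)
Node u (S = 131.2): continuation = 1/1.08·[0.6222·0.0000 + 0.3778·0.3498] = 0.1224; exercise value = 0.0000 ≤ continuation, so V_u = 0.1224
Node d (S = 84): continuation = 1/1.08·[0.6222·0.3498 + 0.3778·17.8000] = 6.4279; exercise value = 1.0000 ≤ continuation, so V_d = 6.4279
Node 0 (S = 105): continuation = 1/1.08·[0.6222·0.1224 + 0.3778·6.4279] = 2.3189; exercise value = 0.0000 ≤ continuation, so V_0 = 2.3189

2.32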